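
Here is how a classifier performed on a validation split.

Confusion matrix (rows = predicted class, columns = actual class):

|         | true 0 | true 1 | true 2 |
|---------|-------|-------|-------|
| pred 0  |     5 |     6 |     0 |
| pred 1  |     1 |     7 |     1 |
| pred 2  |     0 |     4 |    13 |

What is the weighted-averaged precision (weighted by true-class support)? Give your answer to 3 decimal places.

0.720

Per-class precision (TP/(TP+FP)):
  0: TP=5, FP=6+0=6 → 5/11 = 0.4545
  1: TP=7, FP=1+1=2 → 7/9 = 0.7778
  2: TP=13, FP=0+4=4 → 13/17 = 0.7647
Weighted-precision = Σ (supportᵢ/N)·precisionᵢ with N=37: (6/37)·0.4545 + (17/37)·0.7778 + (14/37)·0.7647 = 0.720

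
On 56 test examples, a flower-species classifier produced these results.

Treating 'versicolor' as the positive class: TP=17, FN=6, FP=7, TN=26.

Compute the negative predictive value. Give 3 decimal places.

0.813

NPV = TN/(TN+FN) = 26/(26+6) = 0.813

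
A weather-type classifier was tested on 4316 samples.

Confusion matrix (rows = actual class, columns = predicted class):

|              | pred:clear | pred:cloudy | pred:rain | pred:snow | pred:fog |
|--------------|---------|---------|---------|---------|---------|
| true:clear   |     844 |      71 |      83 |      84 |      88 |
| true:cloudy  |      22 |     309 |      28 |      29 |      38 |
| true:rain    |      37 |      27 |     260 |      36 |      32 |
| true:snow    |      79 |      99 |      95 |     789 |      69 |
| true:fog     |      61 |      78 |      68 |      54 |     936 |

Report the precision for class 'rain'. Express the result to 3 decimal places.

0.487

precision = TP/(TP+FP).
rain: TP=260, FP=83+28+95+68=274 → 260/534 = 0.4869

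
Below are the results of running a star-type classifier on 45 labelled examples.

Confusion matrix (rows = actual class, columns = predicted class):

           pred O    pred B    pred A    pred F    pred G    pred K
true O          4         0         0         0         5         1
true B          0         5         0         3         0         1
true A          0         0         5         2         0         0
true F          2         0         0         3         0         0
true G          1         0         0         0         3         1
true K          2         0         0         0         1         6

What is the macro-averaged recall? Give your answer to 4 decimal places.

Per-class recall (TP/(TP+FN)):
  O: TP=4, FN=0+0+0+5+1=6 → 4/10 = 0.40000
  B: TP=5, FN=0+0+3+0+1=4 → 5/9 = 0.55556
  A: TP=5, FN=0+0+2+0+0=2 → 5/7 = 0.71429
  F: TP=3, FN=2+0+0+0+0=2 → 3/5 = 0.60000
  G: TP=3, FN=1+0+0+0+1=2 → 3/5 = 0.60000
  K: TP=6, FN=2+0+0+0+1=3 → 6/9 = 0.66667
Macro-recall = mean = (0.40000 + 0.55556 + 0.71429 + 0.60000 + 0.60000 + 0.66667) / 6 = 0.5894

0.5894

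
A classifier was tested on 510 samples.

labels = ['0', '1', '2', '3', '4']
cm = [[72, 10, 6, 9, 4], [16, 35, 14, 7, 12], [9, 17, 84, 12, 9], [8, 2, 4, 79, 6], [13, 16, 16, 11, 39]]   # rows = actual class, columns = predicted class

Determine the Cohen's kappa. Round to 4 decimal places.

0.5045

Observed agreement pₒ = trace/N = 309/510 = 0.60588
Expected agreement pₑ = Σ (rowᵢ·colᵢ)/N² = (101·118 + 84·80 + 131·124 + 99·118 + 95·70)/510² = 0.20459
κ = (pₒ − pₑ)/(1 − pₑ) = (0.60588 − 0.20459)/(1 − 0.20459) = 0.5045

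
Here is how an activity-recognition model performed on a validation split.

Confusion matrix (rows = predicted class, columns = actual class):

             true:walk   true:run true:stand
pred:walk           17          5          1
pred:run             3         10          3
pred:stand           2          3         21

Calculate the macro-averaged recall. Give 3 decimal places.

0.723

Per-class recall (TP/(TP+FN)):
  walk: TP=17, FN=3+2=5 → 17/22 = 0.7727
  run: TP=10, FN=5+3=8 → 10/18 = 0.5556
  stand: TP=21, FN=1+3=4 → 21/25 = 0.8400
Macro-recall = mean = (0.7727 + 0.5556 + 0.8400) / 3 = 0.723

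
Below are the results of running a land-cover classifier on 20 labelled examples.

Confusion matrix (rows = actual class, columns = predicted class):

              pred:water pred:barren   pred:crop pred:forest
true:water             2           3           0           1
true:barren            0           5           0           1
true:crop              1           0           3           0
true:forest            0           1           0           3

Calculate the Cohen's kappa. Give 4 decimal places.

0.5270

Observed agreement pₒ = trace/N = 13/20 = 0.65000
Expected agreement pₑ = Σ (rowᵢ·colᵢ)/N² = (6·3 + 6·9 + 4·3 + 4·5)/20² = 0.26000
κ = (pₒ − pₑ)/(1 − pₑ) = (0.65000 − 0.26000)/(1 − 0.26000) = 0.5270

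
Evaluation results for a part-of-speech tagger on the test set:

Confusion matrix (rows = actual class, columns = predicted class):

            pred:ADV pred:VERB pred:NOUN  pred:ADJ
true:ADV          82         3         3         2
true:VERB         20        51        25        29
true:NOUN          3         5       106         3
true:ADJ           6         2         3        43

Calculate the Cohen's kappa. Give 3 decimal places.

Observed agreement pₒ = trace/N = 282/386 = 0.7306
Expected agreement pₑ = Σ (rowᵢ·colᵢ)/N² = (90·111 + 125·61 + 117·137 + 54·77)/386² = 0.2537
κ = (pₒ − pₑ)/(1 − pₑ) = (0.7306 − 0.2537)/(1 − 0.2537) = 0.639

0.639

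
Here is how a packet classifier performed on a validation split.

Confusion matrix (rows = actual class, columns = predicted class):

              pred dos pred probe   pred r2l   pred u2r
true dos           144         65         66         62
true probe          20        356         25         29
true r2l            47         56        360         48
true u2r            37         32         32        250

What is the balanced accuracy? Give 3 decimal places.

Balanced accuracy = mean of per-class recall.
  dos: recall = 144/337 = 0.4273
  probe: recall = 356/430 = 0.8279
  r2l: recall = 360/511 = 0.7045
  u2r: recall = 250/351 = 0.7123
Mean = (0.4273 + 0.8279 + 0.7045 + 0.7123) / 4 = 0.668

0.668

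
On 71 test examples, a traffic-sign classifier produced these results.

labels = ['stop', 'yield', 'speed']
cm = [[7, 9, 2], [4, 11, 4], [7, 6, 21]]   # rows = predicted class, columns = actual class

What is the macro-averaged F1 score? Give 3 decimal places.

Per-class F1 score (2·TP/(2·TP+FP+FN)):
  stop: TP=7, FP=9+2=11, FN=4+7=11 → 14/36 = 0.3889
  yield: TP=11, FP=4+4=8, FN=9+6=15 → 22/45 = 0.4889
  speed: TP=21, FP=7+6=13, FN=2+4=6 → 42/61 = 0.6885
Macro-F1 score = mean = (0.3889 + 0.4889 + 0.6885) / 3 = 0.522

0.522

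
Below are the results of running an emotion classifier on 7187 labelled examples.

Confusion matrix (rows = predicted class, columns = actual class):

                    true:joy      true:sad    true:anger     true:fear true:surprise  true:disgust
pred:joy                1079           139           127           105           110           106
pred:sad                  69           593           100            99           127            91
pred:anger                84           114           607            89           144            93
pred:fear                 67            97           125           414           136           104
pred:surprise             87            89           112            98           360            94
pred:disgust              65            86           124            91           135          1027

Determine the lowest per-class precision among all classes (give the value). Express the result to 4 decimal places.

0.4286

Per-class precision (TP/(TP+FP)):
  joy: TP=1079, FP=139+127+105+110+106=587 → 1079/1666 = 0.64766
  sad: TP=593, FP=69+100+99+127+91=486 → 593/1079 = 0.54958
  anger: TP=607, FP=84+114+89+144+93=524 → 607/1131 = 0.53669
  fear: TP=414, FP=67+97+125+136+104=529 → 414/943 = 0.43902
  surprise: TP=360, FP=87+89+112+98+94=480 → 360/840 = 0.42857
  disgust: TP=1027, FP=65+86+124+91+135=501 → 1027/1528 = 0.67212
Lowest is class 'surprise' with precision = 0.4286.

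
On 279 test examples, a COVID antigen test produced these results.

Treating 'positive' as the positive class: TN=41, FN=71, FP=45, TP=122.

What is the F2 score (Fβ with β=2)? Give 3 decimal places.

0.650

Fβ = (1+β²)·TP / ((1+β²)·TP + β²·FN + FP), with β²=4
= 5·122 / (5·122 + 4·71 + 45) = 0.650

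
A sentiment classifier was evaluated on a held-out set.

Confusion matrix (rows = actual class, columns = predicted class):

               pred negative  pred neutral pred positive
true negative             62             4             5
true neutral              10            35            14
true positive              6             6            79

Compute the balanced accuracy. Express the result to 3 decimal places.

0.778

Balanced accuracy = mean of per-class recall.
  negative: recall = 62/71 = 0.8732
  neutral: recall = 35/59 = 0.5932
  positive: recall = 79/91 = 0.8681
Mean = (0.8732 + 0.5932 + 0.8681) / 3 = 0.778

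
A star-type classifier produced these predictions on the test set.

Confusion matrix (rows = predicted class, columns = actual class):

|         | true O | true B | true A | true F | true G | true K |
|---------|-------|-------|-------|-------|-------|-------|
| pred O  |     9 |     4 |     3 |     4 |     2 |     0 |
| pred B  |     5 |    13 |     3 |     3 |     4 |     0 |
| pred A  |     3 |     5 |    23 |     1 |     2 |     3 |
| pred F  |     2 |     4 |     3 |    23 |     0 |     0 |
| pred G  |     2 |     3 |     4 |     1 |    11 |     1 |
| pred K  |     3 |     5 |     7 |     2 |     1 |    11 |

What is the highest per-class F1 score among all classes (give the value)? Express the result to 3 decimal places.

0.697

Per-class F1 score (2·TP/(2·TP+FP+FN)):
  O: TP=9, FP=4+3+4+2+0=13, FN=5+3+2+2+3=15 → 18/46 = 0.3913
  B: TP=13, FP=5+3+3+4+0=15, FN=4+5+4+3+5=21 → 26/62 = 0.4194
  A: TP=23, FP=3+5+1+2+3=14, FN=3+3+3+4+7=20 → 46/80 = 0.5750
  F: TP=23, FP=2+4+3+0+0=9, FN=4+3+1+1+2=11 → 46/66 = 0.6970
  G: TP=11, FP=2+3+4+1+1=11, FN=2+4+2+0+1=9 → 22/42 = 0.5238
  K: TP=11, FP=3+5+7+2+1=18, FN=0+0+3+0+1=4 → 22/44 = 0.5000
Highest is class 'F' with F1 score = 0.697.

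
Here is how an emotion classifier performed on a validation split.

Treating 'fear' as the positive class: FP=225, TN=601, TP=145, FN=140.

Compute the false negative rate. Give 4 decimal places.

FNR = FN/(FN+TP) = 140/(140+145) = 0.4912

0.4912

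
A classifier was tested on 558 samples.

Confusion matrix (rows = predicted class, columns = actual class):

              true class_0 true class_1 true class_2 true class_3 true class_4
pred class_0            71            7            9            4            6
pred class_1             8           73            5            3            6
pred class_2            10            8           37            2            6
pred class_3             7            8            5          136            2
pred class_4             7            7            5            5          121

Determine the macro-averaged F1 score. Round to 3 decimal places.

0.755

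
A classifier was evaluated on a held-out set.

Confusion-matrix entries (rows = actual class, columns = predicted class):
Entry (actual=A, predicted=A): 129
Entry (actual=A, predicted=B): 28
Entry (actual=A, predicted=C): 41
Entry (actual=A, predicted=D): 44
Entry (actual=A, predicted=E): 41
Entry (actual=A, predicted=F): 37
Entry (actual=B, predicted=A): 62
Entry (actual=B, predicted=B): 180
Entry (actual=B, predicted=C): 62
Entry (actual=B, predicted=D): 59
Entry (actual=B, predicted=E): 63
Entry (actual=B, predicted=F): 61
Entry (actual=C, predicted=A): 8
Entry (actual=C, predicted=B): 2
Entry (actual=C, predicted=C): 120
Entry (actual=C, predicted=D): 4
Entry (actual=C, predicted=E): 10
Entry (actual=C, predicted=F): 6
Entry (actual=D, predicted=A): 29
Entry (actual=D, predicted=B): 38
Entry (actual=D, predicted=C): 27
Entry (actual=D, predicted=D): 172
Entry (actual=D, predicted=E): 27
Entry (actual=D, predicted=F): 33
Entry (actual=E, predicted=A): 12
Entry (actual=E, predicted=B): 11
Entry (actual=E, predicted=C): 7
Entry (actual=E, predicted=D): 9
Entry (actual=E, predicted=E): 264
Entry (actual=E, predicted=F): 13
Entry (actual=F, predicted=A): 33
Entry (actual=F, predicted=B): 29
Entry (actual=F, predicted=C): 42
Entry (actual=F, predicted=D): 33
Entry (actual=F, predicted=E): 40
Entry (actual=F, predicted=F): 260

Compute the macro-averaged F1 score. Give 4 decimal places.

Per-class F1 score (2·TP/(2·TP+FP+FN)):
  A: TP=129, FP=62+8+29+12+33=144, FN=28+41+44+41+37=191 → 258/593 = 0.43508
  B: TP=180, FP=28+2+38+11+29=108, FN=62+62+59+63+61=307 → 360/775 = 0.46452
  C: TP=120, FP=41+62+27+7+42=179, FN=8+2+4+10+6=30 → 240/449 = 0.53452
  D: TP=172, FP=44+59+4+9+33=149, FN=29+38+27+27+33=154 → 344/647 = 0.53168
  E: TP=264, FP=41+63+10+27+40=181, FN=12+11+7+9+13=52 → 528/761 = 0.69382
  F: TP=260, FP=37+61+6+33+13=150, FN=33+29+42+33+40=177 → 520/847 = 0.61393
Macro-F1 score = mean = (0.43508 + 0.46452 + 0.53452 + 0.53168 + 0.69382 + 0.61393) / 6 = 0.5456

0.5456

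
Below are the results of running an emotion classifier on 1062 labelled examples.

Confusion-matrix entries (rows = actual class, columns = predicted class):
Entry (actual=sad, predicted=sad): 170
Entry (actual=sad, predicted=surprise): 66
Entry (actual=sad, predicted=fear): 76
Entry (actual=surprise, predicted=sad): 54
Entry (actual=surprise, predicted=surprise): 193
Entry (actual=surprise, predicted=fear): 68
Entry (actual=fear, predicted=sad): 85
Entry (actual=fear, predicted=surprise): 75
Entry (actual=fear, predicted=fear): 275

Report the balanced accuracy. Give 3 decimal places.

Balanced accuracy = mean of per-class recall.
  sad: recall = 170/312 = 0.5449
  surprise: recall = 193/315 = 0.6127
  fear: recall = 275/435 = 0.6322
Mean = (0.5449 + 0.6127 + 0.6322) / 3 = 0.597

0.597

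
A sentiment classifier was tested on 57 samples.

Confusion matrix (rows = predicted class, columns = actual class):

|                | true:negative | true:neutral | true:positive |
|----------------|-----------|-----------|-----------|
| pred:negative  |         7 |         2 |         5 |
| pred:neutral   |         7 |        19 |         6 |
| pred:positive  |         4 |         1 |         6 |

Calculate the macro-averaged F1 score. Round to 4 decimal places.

0.5233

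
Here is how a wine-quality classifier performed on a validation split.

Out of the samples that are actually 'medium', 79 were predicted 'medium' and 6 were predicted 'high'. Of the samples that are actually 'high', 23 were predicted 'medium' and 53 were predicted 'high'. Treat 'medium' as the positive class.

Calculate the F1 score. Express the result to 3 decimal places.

0.845

Precision = TP/(TP+FP) = 79/102 = 0.7745
Recall = TP/(TP+FN) = 79/85 = 0.9294
F1 = 2·TP/(2·TP+FP+FN) = 158/187 = 0.845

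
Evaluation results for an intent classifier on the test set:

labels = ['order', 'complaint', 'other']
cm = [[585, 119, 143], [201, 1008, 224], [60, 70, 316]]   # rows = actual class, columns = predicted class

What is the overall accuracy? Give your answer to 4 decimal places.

0.7003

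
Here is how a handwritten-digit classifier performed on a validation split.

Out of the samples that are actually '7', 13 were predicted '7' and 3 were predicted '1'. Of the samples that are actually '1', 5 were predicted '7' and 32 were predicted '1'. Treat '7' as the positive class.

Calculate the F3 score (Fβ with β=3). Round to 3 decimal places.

Fβ = (1+β²)·TP / ((1+β²)·TP + β²·FN + FP), with β²=9
= 10·13 / (10·13 + 9·3 + 5) = 0.802

0.802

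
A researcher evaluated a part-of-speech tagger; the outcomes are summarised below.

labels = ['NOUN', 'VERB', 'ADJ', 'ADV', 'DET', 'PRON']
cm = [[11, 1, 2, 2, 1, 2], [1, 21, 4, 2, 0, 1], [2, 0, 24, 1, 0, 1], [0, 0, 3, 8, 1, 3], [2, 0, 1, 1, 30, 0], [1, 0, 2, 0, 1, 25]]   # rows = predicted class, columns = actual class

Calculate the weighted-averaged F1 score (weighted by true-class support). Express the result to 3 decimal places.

0.773

Per-class F1 score (2·TP/(2·TP+FP+FN)):
  NOUN: TP=11, FP=1+2+2+1+2=8, FN=1+2+0+2+1=6 → 22/36 = 0.6111
  VERB: TP=21, FP=1+4+2+0+1=8, FN=1+0+0+0+0=1 → 42/51 = 0.8235
  ADJ: TP=24, FP=2+0+1+0+1=4, FN=2+4+3+1+2=12 → 48/64 = 0.7500
  ADV: TP=8, FP=0+0+3+1+3=7, FN=2+2+1+1+0=6 → 16/29 = 0.5517
  DET: TP=30, FP=2+0+1+1+0=4, FN=1+0+0+1+1=3 → 60/67 = 0.8955
  PRON: TP=25, FP=1+0+2+0+1=4, FN=2+1+1+3+0=7 → 50/61 = 0.8197
Weighted-F1 score = Σ (supportᵢ/N)·F1 scoreᵢ with N=154: (17/154)·0.6111 + (22/154)·0.8235 + (36/154)·0.7500 + (14/154)·0.5517 + (33/154)·0.8955 + (32/154)·0.8197 = 0.773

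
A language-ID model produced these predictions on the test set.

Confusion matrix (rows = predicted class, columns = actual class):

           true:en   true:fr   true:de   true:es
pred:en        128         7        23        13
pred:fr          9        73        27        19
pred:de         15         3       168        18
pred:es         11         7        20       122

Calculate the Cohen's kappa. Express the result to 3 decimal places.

Observed agreement pₒ = trace/N = 491/663 = 0.7406
Expected agreement pₑ = Σ (rowᵢ·colᵢ)/N² = (163·171 + 90·128 + 238·204 + 172·160)/663² = 0.2627
κ = (pₒ − pₑ)/(1 − pₑ) = (0.7406 − 0.2627)/(1 − 0.2627) = 0.648

0.648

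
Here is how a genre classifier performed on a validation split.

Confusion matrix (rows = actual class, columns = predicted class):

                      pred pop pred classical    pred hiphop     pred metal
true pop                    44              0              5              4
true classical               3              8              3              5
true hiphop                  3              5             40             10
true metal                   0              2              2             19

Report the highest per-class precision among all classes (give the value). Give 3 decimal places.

0.880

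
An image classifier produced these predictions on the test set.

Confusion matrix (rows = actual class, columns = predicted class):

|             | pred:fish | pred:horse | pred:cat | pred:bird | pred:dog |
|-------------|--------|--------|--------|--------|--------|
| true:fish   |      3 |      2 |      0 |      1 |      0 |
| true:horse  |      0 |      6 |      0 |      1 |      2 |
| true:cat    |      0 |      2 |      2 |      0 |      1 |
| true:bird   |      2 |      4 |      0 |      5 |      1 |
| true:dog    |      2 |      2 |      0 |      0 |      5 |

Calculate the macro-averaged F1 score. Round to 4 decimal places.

Per-class F1 score (2·TP/(2·TP+FP+FN)):
  fish: TP=3, FP=0+0+2+2=4, FN=2+0+1+0=3 → 6/13 = 0.46154
  horse: TP=6, FP=2+2+4+2=10, FN=0+0+1+2=3 → 12/25 = 0.48000
  cat: TP=2, FP=0+0+0+0=0, FN=0+2+0+1=3 → 4/7 = 0.57143
  bird: TP=5, FP=1+1+0+0=2, FN=2+4+0+1=7 → 10/19 = 0.52632
  dog: TP=5, FP=0+2+1+1=4, FN=2+2+0+0=4 → 10/18 = 0.55556
Macro-F1 score = mean = (0.46154 + 0.48000 + 0.57143 + 0.52632 + 0.55556) / 5 = 0.5190

0.5190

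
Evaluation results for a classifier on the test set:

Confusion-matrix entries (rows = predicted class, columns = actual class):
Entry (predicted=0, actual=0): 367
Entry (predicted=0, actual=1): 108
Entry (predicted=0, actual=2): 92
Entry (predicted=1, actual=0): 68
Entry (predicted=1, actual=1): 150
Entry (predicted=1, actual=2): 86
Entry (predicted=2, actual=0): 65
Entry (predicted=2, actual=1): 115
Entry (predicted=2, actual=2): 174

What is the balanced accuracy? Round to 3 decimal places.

Balanced accuracy = mean of per-class recall.
  0: recall = 367/500 = 0.7340
  1: recall = 150/373 = 0.4021
  2: recall = 174/352 = 0.4943
Mean = (0.7340 + 0.4021 + 0.4943) / 3 = 0.543

0.543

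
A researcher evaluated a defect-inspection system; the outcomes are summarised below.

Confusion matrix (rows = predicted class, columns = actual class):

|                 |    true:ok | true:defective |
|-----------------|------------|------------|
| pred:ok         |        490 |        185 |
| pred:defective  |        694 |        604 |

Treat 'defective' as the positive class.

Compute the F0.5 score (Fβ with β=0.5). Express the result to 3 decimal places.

0.505

Fβ = (1+β²)·TP / ((1+β²)·TP + β²·FN + FP), with β²=1/4
= 1.25·604 / (1.25·604 + 0.25·185 + 694) = 0.505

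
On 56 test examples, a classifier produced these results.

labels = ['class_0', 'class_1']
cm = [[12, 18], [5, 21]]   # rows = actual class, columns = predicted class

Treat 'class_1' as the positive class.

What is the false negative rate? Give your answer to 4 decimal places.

FNR = FN/(FN+TP) = 5/(5+21) = 0.1923

0.1923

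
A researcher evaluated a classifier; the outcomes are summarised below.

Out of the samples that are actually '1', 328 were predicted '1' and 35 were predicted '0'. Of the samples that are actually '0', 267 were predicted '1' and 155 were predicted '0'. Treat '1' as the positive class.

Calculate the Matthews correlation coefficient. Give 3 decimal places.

0.315

MCC = (TP·TN − FP·FN) / √((TP+FP)(TP+FN)(TN+FP)(TN+FN))
Numerator = 328·155 − 267·35 = 41495
Denominator = √(595·363·422·190) = √17317677300 = 131596.6462
MCC = 41495 / 131596.6462 = 0.315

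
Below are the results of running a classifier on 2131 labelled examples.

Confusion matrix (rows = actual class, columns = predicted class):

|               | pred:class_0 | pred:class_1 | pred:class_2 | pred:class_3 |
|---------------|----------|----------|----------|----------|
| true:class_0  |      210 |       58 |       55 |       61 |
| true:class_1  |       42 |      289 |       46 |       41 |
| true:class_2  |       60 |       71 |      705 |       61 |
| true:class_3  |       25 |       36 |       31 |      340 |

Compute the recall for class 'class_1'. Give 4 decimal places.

0.6914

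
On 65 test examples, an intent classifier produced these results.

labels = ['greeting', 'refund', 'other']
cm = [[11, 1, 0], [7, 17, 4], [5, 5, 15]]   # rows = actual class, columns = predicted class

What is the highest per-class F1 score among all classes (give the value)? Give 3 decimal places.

0.682

Per-class F1 score (2·TP/(2·TP+FP+FN)):
  greeting: TP=11, FP=7+5=12, FN=1+0=1 → 22/35 = 0.6286
  refund: TP=17, FP=1+5=6, FN=7+4=11 → 34/51 = 0.6667
  other: TP=15, FP=0+4=4, FN=5+5=10 → 30/44 = 0.6818
Highest is class 'other' with F1 score = 0.682.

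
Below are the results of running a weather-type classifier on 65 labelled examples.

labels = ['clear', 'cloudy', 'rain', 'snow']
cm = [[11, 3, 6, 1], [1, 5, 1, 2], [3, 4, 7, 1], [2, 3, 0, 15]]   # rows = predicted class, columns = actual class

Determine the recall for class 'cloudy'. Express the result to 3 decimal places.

One-vs-rest for 'cloudy': TP = diagonal; FP = other classes predicted 'cloudy'; FN = 'cloudy' predicted as other.
recall = TP/(TP+FN).
cloudy: TP=5, FN=3+4+3=10 → 5/15 = 0.3333

0.333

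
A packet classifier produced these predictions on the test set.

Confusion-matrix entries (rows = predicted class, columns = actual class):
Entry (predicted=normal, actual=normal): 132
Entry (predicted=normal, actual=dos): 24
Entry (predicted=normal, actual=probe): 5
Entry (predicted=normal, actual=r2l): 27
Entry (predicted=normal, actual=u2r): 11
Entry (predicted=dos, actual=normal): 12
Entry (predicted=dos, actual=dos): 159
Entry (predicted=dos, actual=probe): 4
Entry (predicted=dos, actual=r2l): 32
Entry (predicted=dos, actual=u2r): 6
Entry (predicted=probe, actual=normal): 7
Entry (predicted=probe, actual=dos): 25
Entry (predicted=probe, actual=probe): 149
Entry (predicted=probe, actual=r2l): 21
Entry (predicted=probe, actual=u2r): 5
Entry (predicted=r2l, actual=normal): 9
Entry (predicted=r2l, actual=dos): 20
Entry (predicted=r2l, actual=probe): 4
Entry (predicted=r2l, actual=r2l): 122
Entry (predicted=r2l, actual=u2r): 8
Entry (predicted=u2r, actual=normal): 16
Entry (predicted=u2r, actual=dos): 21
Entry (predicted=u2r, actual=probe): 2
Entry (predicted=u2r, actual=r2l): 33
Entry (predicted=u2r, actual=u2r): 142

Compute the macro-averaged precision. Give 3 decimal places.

0.708

Per-class precision (TP/(TP+FP)):
  normal: TP=132, FP=24+5+27+11=67 → 132/199 = 0.6633
  dos: TP=159, FP=12+4+32+6=54 → 159/213 = 0.7465
  probe: TP=149, FP=7+25+21+5=58 → 149/207 = 0.7198
  r2l: TP=122, FP=9+20+4+8=41 → 122/163 = 0.7485
  u2r: TP=142, FP=16+21+2+33=72 → 142/214 = 0.6636
Macro-precision = mean = (0.6633 + 0.7465 + 0.7198 + 0.7485 + 0.6636) / 5 = 0.708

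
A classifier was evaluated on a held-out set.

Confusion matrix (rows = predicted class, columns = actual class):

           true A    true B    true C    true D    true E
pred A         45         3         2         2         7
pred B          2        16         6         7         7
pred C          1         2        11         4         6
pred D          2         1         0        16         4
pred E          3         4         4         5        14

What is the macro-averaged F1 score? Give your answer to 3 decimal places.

0.549

Per-class F1 score (2·TP/(2·TP+FP+FN)):
  A: TP=45, FP=3+2+2+7=14, FN=2+1+2+3=8 → 90/112 = 0.8036
  B: TP=16, FP=2+6+7+7=22, FN=3+2+1+4=10 → 32/64 = 0.5000
  C: TP=11, FP=1+2+4+6=13, FN=2+6+0+4=12 → 22/47 = 0.4681
  D: TP=16, FP=2+1+0+4=7, FN=2+7+4+5=18 → 32/57 = 0.5614
  E: TP=14, FP=3+4+4+5=16, FN=7+7+6+4=24 → 28/68 = 0.4118
Macro-F1 score = mean = (0.8036 + 0.5000 + 0.4681 + 0.5614 + 0.4118) / 5 = 0.549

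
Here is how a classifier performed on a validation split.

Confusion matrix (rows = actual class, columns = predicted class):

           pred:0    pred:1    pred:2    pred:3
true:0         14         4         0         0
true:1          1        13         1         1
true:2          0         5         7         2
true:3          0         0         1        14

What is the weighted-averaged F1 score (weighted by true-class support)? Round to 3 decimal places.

0.760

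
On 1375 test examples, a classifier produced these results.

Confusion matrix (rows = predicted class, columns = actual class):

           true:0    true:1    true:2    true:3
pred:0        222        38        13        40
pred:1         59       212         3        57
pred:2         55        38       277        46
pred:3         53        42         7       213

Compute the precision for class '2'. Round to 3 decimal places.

0.666

One-vs-rest for '2': TP = diagonal; FP = other classes predicted '2'; FN = '2' predicted as other.
precision = TP/(TP+FP).
2: TP=277, FP=55+38+46=139 → 277/416 = 0.6659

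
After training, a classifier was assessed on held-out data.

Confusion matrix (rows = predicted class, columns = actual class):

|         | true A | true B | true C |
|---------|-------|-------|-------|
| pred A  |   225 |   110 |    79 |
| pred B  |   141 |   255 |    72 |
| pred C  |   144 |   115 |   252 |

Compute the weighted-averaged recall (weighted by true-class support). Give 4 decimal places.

Per-class recall (TP/(TP+FN)):
  A: TP=225, FN=141+144=285 → 225/510 = 0.44118
  B: TP=255, FN=110+115=225 → 255/480 = 0.53125
  C: TP=252, FN=79+72=151 → 252/403 = 0.62531
Weighted-recall = Σ (supportᵢ/N)·recallᵢ with N=1393: (510/1393)·0.44118 + (480/1393)·0.53125 + (403/1393)·0.62531 = 0.5255

0.5255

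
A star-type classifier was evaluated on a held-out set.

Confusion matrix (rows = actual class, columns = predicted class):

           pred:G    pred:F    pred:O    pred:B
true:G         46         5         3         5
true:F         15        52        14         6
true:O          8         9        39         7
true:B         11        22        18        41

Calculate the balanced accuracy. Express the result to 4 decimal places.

Balanced accuracy = mean of per-class recall.
  G: recall = 46/59 = 0.77966
  F: recall = 52/87 = 0.59770
  O: recall = 39/63 = 0.61905
  B: recall = 41/92 = 0.44565
Mean = (0.77966 + 0.59770 + 0.61905 + 0.44565) / 4 = 0.6105

0.6105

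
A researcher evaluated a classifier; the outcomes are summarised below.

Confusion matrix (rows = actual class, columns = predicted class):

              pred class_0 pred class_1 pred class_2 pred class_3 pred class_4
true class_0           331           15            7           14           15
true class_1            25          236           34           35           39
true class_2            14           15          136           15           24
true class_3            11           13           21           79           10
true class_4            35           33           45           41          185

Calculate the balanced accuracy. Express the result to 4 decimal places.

0.6616

Balanced accuracy = mean of per-class recall.
  class_0: recall = 331/382 = 0.86649
  class_1: recall = 236/369 = 0.63957
  class_2: recall = 136/204 = 0.66667
  class_3: recall = 79/134 = 0.58955
  class_4: recall = 185/339 = 0.54572
Mean = (0.86649 + 0.63957 + 0.66667 + 0.58955 + 0.54572) / 5 = 0.6616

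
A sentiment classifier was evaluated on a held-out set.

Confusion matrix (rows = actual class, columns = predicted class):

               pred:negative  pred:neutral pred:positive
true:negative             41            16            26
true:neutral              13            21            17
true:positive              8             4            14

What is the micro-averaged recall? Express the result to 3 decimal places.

0.475

Micro-averaging pools counts across classes: ΣTP=76, ΣFP=84, ΣFN=84.
Micro-recall = TP/(TP+FN) on pooled counts = 0.475 (equals overall accuracy in single-label multiclass).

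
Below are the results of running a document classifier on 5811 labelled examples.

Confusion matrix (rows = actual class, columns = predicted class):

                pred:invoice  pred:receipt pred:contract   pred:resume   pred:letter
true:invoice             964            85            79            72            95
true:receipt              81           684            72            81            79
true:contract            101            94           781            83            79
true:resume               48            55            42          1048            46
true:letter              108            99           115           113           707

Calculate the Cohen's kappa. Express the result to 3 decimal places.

0.649

Observed agreement pₒ = trace/N = 4184/5811 = 0.7200
Expected agreement pₑ = Σ (rowᵢ·colᵢ)/N² = (1295·1302 + 997·1017 + 1138·1089 + 1239·1397 + 1142·1006)/5811² = 0.2019
κ = (pₒ − pₑ)/(1 − pₑ) = (0.7200 − 0.2019)/(1 − 0.2019) = 0.649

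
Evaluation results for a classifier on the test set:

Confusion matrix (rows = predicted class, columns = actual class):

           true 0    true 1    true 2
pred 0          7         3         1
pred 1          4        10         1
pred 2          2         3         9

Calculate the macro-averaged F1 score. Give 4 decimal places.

0.6495

Per-class F1 score (2·TP/(2·TP+FP+FN)):
  0: TP=7, FP=3+1=4, FN=4+2=6 → 14/24 = 0.58333
  1: TP=10, FP=4+1=5, FN=3+3=6 → 20/31 = 0.64516
  2: TP=9, FP=2+3=5, FN=1+1=2 → 18/25 = 0.72000
Macro-F1 score = mean = (0.58333 + 0.64516 + 0.72000) / 3 = 0.6495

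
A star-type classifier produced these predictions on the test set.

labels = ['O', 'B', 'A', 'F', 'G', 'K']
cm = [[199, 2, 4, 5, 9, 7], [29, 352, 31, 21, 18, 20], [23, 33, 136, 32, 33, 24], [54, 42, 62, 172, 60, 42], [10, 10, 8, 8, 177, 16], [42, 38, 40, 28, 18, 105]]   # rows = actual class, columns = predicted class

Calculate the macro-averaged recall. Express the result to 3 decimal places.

0.612

Per-class recall (TP/(TP+FN)):
  O: TP=199, FN=2+4+5+9+7=27 → 199/226 = 0.8805
  B: TP=352, FN=29+31+21+18+20=119 → 352/471 = 0.7473
  A: TP=136, FN=23+33+32+33+24=145 → 136/281 = 0.4840
  F: TP=172, FN=54+42+62+60+42=260 → 172/432 = 0.3981
  G: TP=177, FN=10+10+8+8+16=52 → 177/229 = 0.7729
  K: TP=105, FN=42+38+40+28+18=166 → 105/271 = 0.3875
Macro-recall = mean = (0.8805 + 0.7473 + 0.4840 + 0.3981 + 0.7729 + 0.3875) / 6 = 0.612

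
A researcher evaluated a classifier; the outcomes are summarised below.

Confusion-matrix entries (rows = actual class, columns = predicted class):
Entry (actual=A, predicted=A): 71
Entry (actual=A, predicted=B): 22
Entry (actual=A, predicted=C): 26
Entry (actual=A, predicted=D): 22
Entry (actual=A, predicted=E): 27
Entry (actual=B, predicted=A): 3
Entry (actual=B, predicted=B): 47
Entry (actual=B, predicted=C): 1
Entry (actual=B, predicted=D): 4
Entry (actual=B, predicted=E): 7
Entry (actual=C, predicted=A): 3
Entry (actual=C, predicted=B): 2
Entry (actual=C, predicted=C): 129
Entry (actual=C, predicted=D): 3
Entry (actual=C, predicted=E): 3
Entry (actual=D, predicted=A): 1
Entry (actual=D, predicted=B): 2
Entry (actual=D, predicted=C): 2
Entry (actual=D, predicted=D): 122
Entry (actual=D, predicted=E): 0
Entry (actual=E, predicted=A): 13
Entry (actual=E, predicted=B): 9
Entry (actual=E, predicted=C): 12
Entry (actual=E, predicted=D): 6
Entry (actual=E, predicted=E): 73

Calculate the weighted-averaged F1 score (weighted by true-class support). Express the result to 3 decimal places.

0.709

Per-class F1 score (2·TP/(2·TP+FP+FN)):
  A: TP=71, FP=3+3+1+13=20, FN=22+26+22+27=97 → 142/259 = 0.5483
  B: TP=47, FP=22+2+2+9=35, FN=3+1+4+7=15 → 94/144 = 0.6528
  C: TP=129, FP=26+1+2+12=41, FN=3+2+3+3=11 → 258/310 = 0.8323
  D: TP=122, FP=22+4+3+6=35, FN=1+2+2+0=5 → 244/284 = 0.8592
  E: TP=73, FP=27+7+3+0=37, FN=13+9+12+6=40 → 146/223 = 0.6547
Weighted-F1 score = Σ (supportᵢ/N)·F1 scoreᵢ with N=610: (168/610)·0.5483 + (62/610)·0.6528 + (140/610)·0.8323 + (127/610)·0.8592 + (113/610)·0.6547 = 0.709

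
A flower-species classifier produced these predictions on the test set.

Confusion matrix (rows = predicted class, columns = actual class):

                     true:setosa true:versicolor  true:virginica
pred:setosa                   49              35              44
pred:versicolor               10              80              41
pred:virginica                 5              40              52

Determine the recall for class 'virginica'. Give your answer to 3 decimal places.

One-vs-rest for 'virginica': TP = diagonal; FP = other classes predicted 'virginica'; FN = 'virginica' predicted as other.
recall = TP/(TP+FN).
virginica: TP=52, FN=44+41=85 → 52/137 = 0.3796

0.380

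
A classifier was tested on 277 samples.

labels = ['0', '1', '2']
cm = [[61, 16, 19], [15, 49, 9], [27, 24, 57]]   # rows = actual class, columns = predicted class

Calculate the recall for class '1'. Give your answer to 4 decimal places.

Treat '1' as positive and all other classes as negative.
recall = TP/(TP+FN).
1: TP=49, FN=15+9=24 → 49/73 = 0.67123

0.6712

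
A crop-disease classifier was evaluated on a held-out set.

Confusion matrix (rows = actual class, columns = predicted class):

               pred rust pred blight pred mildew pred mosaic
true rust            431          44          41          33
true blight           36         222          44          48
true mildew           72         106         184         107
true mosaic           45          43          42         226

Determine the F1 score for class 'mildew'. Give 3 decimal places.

0.472

One-vs-rest for 'mildew': TP = diagonal; FP = other classes predicted 'mildew'; FN = 'mildew' predicted as other.
F1 score = 2·TP/(2·TP+FP+FN).
mildew: TP=184, FP=41+44+42=127, FN=72+106+107=285 → 368/780 = 0.4718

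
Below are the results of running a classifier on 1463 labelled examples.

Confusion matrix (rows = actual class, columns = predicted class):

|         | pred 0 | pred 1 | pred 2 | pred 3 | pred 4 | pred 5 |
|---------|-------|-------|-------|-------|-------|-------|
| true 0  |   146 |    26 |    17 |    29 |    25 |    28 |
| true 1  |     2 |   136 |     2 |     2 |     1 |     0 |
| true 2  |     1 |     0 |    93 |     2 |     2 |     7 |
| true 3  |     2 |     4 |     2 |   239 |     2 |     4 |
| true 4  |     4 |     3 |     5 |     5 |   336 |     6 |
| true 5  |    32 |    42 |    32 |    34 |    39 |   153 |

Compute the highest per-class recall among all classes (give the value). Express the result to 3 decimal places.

Per-class recall (TP/(TP+FN)):
  0: TP=146, FN=26+17+29+25+28=125 → 146/271 = 0.5387
  1: TP=136, FN=2+2+2+1+0=7 → 136/143 = 0.9510
  2: TP=93, FN=1+0+2+2+7=12 → 93/105 = 0.8857
  3: TP=239, FN=2+4+2+2+4=14 → 239/253 = 0.9447
  4: TP=336, FN=4+3+5+5+6=23 → 336/359 = 0.9359
  5: TP=153, FN=32+42+32+34+39=179 → 153/332 = 0.4608
Highest is class '1' with recall = 0.951.

0.951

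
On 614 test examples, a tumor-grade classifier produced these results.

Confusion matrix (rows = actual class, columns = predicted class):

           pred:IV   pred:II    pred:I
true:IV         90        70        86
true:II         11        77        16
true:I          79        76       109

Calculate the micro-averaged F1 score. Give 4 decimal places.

Micro-averaging pools counts across classes: ΣTP=276, ΣFP=338, ΣFN=338.
Micro-F1 score = 2·TP/(2·TP+FP+FN) on pooled counts = 0.4495 (equals overall accuracy in single-label multiclass).

0.4495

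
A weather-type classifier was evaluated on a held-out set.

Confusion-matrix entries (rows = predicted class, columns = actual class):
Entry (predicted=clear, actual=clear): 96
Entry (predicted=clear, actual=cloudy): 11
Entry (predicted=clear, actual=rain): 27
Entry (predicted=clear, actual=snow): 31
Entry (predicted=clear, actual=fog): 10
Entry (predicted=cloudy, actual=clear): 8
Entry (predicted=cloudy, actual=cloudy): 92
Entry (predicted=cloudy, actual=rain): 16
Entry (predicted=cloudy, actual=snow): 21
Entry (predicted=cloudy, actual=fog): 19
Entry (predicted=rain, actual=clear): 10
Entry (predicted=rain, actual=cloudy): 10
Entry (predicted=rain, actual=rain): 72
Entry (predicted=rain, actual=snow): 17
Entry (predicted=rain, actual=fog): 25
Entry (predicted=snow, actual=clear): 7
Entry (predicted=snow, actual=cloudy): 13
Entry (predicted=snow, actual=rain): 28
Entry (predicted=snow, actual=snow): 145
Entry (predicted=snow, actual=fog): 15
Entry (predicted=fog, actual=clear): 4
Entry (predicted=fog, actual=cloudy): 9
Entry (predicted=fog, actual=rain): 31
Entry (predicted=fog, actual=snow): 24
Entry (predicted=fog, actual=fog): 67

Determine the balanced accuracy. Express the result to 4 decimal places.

0.5930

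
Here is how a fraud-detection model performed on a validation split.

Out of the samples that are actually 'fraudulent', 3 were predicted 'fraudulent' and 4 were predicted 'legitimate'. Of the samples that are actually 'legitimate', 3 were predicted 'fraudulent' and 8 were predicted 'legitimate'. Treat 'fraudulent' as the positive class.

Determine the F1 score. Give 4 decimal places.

Precision = TP/(TP+FP) = 3/6 = 0.5000
Recall = TP/(TP+FN) = 3/7 = 0.4286
F1 = 2·TP/(2·TP+FP+FN) = 6/13 = 0.4615

0.4615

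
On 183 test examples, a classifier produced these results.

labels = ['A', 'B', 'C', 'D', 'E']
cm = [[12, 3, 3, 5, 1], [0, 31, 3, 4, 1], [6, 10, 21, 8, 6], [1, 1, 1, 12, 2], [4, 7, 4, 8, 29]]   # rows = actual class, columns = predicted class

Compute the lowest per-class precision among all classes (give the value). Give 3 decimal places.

0.324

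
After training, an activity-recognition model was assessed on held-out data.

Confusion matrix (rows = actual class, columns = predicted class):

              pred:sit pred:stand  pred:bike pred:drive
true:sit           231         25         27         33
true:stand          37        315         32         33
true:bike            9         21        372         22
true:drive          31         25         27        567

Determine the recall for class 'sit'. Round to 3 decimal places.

0.731

Treat 'sit' as positive and all other classes as negative.
recall = TP/(TP+FN).
sit: TP=231, FN=25+27+33=85 → 231/316 = 0.7310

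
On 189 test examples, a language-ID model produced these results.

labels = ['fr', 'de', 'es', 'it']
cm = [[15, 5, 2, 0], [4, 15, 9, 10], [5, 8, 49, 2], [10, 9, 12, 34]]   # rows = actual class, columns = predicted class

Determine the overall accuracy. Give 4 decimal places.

0.5979

Accuracy = trace / total = (15+15+49+34=113) / 189 = 113/189 = 0.5979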